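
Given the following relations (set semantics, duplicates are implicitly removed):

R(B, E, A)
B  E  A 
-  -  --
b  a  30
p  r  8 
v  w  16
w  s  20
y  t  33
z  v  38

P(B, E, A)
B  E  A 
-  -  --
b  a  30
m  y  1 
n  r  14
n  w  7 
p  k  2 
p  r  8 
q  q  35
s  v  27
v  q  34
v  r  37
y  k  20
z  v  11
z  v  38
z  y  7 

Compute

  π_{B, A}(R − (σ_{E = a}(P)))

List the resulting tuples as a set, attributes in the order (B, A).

{(p, 8), (v, 16), (w, 20), (y, 33), (z, 38)}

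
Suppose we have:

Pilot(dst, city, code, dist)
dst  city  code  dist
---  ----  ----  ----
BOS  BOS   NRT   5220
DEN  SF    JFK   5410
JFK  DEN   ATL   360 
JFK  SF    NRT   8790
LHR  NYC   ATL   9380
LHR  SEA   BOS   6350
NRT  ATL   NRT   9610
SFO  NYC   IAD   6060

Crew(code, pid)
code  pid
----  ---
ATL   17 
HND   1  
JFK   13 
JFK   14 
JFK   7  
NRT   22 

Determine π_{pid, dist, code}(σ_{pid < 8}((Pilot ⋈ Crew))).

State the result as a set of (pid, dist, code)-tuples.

Pilot ⋈ Crew (natural join on code): {(BOS, BOS, NRT, 5220, 22), (DEN, SF, JFK, 5410, 13), (DEN, SF, JFK, 5410, 14), (DEN, SF, JFK, 5410, 7), (JFK, DEN, ATL, 360, 17), (JFK, SF, NRT, 8790, 22), (LHR, NYC, ATL, 9380, 17), (NRT, ATL, NRT, 9610, 22)}
σ[pid < 8]: keep tuples satisfying pid < 8 → {(DEN, SF, JFK, 5410, 7)}
π[pid, dist, code]: project onto (pid, dist, code) → {(7, 5410, JFK)}

{(7, 5410, JFK)}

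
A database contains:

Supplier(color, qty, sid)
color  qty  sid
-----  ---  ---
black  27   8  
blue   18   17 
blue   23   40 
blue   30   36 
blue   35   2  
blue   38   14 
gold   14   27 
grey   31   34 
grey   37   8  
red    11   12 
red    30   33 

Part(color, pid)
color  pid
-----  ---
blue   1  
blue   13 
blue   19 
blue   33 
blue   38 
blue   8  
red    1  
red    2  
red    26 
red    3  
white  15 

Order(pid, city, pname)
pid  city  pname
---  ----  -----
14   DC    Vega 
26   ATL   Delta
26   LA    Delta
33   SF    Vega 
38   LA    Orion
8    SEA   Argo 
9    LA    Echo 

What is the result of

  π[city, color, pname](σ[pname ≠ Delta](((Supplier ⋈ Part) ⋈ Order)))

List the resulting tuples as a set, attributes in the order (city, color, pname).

Joining Supplier and Part on color yields {(blue, 18, 17, 1), (blue, 18, 17, 13), (blue, 18, 17, 19), (blue, 18, 17, 33), (blue, 18, 17, 38), (blue, 18, 17, 8), (blue, 23, 40, 1), (blue, 23, 40, 13), (blue, 23, 40, 19), (blue, 23, 40, 33), (blue, 23, 40, 38), (blue, 23, 40, 8), (blue, 30, 36, 1), (blue, 30, 36, 13), (blue, 30, 36, 19), (blue, 30, 36, 33), (blue, 30, 36, 38), (blue, 30, 36, 8), (blue, 35, 2, 1), (blue, 35, 2, 13), (blue, 35, 2, 19), (blue, 35, 2, 33), (blue, 35, 2, 38), (blue, 35, 2, 8), (blue, 38, 14, 1), (blue, 38, 14, 13), (blue, 38, 14, 19), (blue, 38, 14, 33), (blue, 38, 14, 38), (blue, 38, 14, 8), (red, 11, 12, 1), (red, 11, 12, 2), (red, 11, 12, 26), (red, 11, 12, 3), (red, 30, 33, 1), (red, 30, 33, 2), (red, 30, 33, 26), (red, 30, 33, 3)}.
Joining (Supplier ⋈ Part) and Order on pid yields {(blue, 18, 17, 33, SF, Vega), (blue, 18, 17, 38, LA, Orion), (blue, 18, 17, 8, SEA, Argo), (blue, 23, 40, 33, SF, Vega), (blue, 23, 40, 38, LA, Orion), (blue, 23, 40, 8, SEA, Argo), (blue, 30, 36, 33, SF, Vega), (blue, 30, 36, 38, LA, Orion), (blue, 30, 36, 8, SEA, Argo), (blue, 35, 2, 33, SF, Vega), (blue, 35, 2, 38, LA, Orion), (blue, 35, 2, 8, SEA, Argo), (blue, 38, 14, 33, SF, Vega), (blue, 38, 14, 38, LA, Orion), (blue, 38, 14, 8, SEA, Argo), (red, 11, 12, 26, ATL, Delta), (red, 11, 12, 26, LA, Delta), (red, 30, 33, 26, ATL, Delta), (red, 30, 33, 26, LA, Delta)}.
σ[pname ≠ Delta]: keep tuples satisfying pname ≠ Delta → {(blue, 18, 17, 33, SF, Vega), (blue, 18, 17, 38, LA, Orion), (blue, 18, 17, 8, SEA, Argo), (blue, 23, 40, 33, SF, Vega), (blue, 23, 40, 38, LA, Orion), (blue, 23, 40, 8, SEA, Argo), (blue, 30, 36, 33, SF, Vega), (blue, 30, 36, 38, LA, Orion), (blue, 30, 36, 8, SEA, Argo), (blue, 35, 2, 33, SF, Vega), (blue, 35, 2, 38, LA, Orion), (blue, 35, 2, 8, SEA, Argo), (blue, 38, 14, 33, SF, Vega), (blue, 38, 14, 38, LA, Orion), (blue, 38, 14, 8, SEA, Argo)}
π[city, color, pname]: project onto (city, color, pname) (12 duplicate(s) eliminated) → {(LA, blue, Orion), (SEA, blue, Argo), (SF, blue, Vega)}

{(LA, blue, Orion), (SEA, blue, Argo), (SF, blue, Vega)}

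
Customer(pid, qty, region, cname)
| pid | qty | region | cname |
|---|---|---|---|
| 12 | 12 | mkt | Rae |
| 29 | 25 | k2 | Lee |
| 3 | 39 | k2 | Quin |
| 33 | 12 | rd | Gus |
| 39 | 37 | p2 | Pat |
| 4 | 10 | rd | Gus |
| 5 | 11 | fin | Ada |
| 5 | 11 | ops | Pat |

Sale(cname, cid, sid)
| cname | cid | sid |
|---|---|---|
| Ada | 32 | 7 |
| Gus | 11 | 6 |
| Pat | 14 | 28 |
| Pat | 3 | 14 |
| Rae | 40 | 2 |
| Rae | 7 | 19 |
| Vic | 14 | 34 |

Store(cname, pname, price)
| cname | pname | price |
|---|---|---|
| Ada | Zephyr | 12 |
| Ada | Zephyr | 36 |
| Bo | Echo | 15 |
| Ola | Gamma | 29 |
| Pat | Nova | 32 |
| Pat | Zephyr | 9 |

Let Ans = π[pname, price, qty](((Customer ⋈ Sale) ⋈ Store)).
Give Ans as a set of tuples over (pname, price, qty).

{(Nova, 32, 11), (Nova, 32, 37), (Zephyr, 12, 11), (Zephyr, 36, 11), (Zephyr, 9, 11), (Zephyr, 9, 37)}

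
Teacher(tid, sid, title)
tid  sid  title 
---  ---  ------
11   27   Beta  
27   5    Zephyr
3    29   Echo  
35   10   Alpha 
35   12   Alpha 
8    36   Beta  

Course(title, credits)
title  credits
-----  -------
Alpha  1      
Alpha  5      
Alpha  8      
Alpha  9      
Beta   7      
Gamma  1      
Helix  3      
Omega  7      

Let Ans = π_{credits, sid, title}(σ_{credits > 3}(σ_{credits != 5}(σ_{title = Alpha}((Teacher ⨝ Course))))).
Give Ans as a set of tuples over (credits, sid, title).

Teacher ⋈ Course (natural join on title): {(11, 27, Beta, 7), (35, 10, Alpha, 1), (35, 10, Alpha, 5), (35, 10, Alpha, 8), (35, 10, Alpha, 9), (35, 12, Alpha, 1), (35, 12, Alpha, 5), (35, 12, Alpha, 8), (35, 12, Alpha, 9), (8, 36, Beta, 7)}
Selection title = Alpha: {(35, 10, Alpha, 1), (35, 10, Alpha, 5), (35, 10, Alpha, 8), (35, 10, Alpha, 9), (35, 12, Alpha, 1), (35, 12, Alpha, 5), (35, 12, Alpha, 8), (35, 12, Alpha, 9)}
Selection credits != 5: {(35, 10, Alpha, 1), (35, 10, Alpha, 8), (35, 10, Alpha, 9), (35, 12, Alpha, 1), (35, 12, Alpha, 8), (35, 12, Alpha, 9)}
Selection credits > 3: {(35, 10, Alpha, 8), (35, 10, Alpha, 9), (35, 12, Alpha, 8), (35, 12, Alpha, 9)}
π_{credits, sid, title} gives {(8, 10, Alpha), (8, 12, Alpha), (9, 10, Alpha), (9, 12, Alpha)}.

{(8, 10, Alpha), (8, 12, Alpha), (9, 10, Alpha), (9, 12, Alpha)}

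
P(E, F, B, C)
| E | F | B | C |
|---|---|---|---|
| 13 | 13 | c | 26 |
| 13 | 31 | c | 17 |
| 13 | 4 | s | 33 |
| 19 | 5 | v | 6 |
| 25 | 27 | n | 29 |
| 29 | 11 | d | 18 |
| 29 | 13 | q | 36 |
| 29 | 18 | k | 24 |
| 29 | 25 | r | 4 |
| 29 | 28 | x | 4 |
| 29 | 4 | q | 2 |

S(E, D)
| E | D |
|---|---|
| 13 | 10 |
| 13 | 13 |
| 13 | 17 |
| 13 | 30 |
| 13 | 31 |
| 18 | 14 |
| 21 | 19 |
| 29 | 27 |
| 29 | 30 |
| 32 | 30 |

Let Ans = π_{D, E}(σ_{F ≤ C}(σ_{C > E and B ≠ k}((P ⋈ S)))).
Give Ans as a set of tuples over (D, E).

{(10, 13), (13, 13), (17, 13), (27, 29), (30, 13), (30, 29), (31, 13)}

Natural join on E: {(13, 13, c, 26, 10), (13, 13, c, 26, 13), (13, 13, c, 26, 17), (13, 13, c, 26, 30), (13, 13, c, 26, 31), (13, 31, c, 17, 10), (13, 31, c, 17, 13), (13, 31, c, 17, 17), (13, 31, c, 17, 30), (13, 31, c, 17, 31), (13, 4, s, 33, 10), (13, 4, s, 33, 13), (13, 4, s, 33, 17), (13, 4, s, 33, 30), (13, 4, s, 33, 31), (29, 11, d, 18, 27), (29, 11, d, 18, 30), (29, 13, q, 36, 27), (29, 13, q, 36, 30), (29, 18, k, 24, 27), (29, 18, k, 24, 30), (29, 25, r, 4, 27), (29, 25, r, 4, 30), (29, 28, x, 4, 27), (29, 28, x, 4, 30), (29, 4, q, 2, 27), (29, 4, q, 2, 30)}
σ[C > E and B ≠ k]: keep tuples satisfying C > E and B ≠ k → {(13, 13, c, 26, 10), (13, 13, c, 26, 13), (13, 13, c, 26, 17), (13, 13, c, 26, 30), (13, 13, c, 26, 31), (13, 31, c, 17, 10), (13, 31, c, 17, 13), (13, 31, c, 17, 17), (13, 31, c, 17, 30), (13, 31, c, 17, 31), (13, 4, s, 33, 10), (13, 4, s, 33, 13), (13, 4, s, 33, 17), (13, 4, s, 33, 30), (13, 4, s, 33, 31), (29, 13, q, 36, 27), (29, 13, q, 36, 30)}
σ[F ≤ C]: keep tuples satisfying F ≤ C → {(13, 13, c, 26, 10), (13, 13, c, 26, 13), (13, 13, c, 26, 17), (13, 13, c, 26, 30), (13, 13, c, 26, 31), (13, 4, s, 33, 10), (13, 4, s, 33, 13), (13, 4, s, 33, 17), (13, 4, s, 33, 30), (13, 4, s, 33, 31), (29, 13, q, 36, 27), (29, 13, q, 36, 30)}
Projecting to D, E (5 duplicate(s) eliminated): {(10, 13), (13, 13), (17, 13), (27, 29), (30, 13), (30, 29), (31, 13)}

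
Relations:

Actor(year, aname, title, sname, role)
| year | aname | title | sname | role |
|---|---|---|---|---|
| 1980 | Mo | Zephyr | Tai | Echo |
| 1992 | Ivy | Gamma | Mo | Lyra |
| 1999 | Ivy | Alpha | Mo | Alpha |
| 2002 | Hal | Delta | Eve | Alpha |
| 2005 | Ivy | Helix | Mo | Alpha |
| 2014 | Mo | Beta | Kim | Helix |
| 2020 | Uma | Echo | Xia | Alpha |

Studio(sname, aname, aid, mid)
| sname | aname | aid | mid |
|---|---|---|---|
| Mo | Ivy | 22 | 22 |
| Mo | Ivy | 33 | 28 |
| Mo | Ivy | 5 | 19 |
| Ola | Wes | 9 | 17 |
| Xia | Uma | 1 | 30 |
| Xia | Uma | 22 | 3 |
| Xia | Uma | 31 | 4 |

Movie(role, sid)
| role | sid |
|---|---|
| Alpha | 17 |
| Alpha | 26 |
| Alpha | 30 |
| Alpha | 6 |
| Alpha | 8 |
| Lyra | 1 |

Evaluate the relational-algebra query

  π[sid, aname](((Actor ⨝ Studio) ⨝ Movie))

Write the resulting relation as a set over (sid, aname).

{(1, Ivy), (17, Ivy), (17, Uma), (26, Ivy), (26, Uma), (30, Ivy), (30, Uma), (6, Ivy), (6, Uma), (8, Ivy), (8, Uma)}

Actor ⋈ Studio (natural join on aname, sname): {(1992, Ivy, Gamma, Mo, Lyra, 22, 22), (1992, Ivy, Gamma, Mo, Lyra, 33, 28), (1992, Ivy, Gamma, Mo, Lyra, 5, 19), (1999, Ivy, Alpha, Mo, Alpha, 22, 22), (1999, Ivy, Alpha, Mo, Alpha, 33, 28), (1999, Ivy, Alpha, Mo, Alpha, 5, 19), (2005, Ivy, Helix, Mo, Alpha, 22, 22), (2005, Ivy, Helix, Mo, Alpha, 33, 28), (2005, Ivy, Helix, Mo, Alpha, 5, 19), (2020, Uma, Echo, Xia, Alpha, 1, 30), (2020, Uma, Echo, Xia, Alpha, 22, 3), (2020, Uma, Echo, Xia, Alpha, 31, 4)}
(Actor ⨝ Studio) ⋈ Movie (natural join on role): {(1992, Ivy, Gamma, Mo, Lyra, 22, 22, 1), (1992, Ivy, Gamma, Mo, Lyra, 33, 28, 1), (1992, Ivy, Gamma, Mo, Lyra, 5, 19, 1), (1999, Ivy, Alpha, Mo, Alpha, 22, 22, 17), (1999, Ivy, Alpha, Mo, Alpha, 22, 22, 26), (1999, Ivy, Alpha, Mo, Alpha, 22, 22, 30), (1999, Ivy, Alpha, Mo, Alpha, 22, 22, 6), (1999, Ivy, Alpha, Mo, Alpha, 22, 22, 8), (1999, Ivy, Alpha, Mo, Alpha, 33, 28, 17), (1999, Ivy, Alpha, Mo, Alpha, 33, 28, 26), (1999, Ivy, Alpha, Mo, Alpha, 33, 28, 30), (1999, Ivy, Alpha, Mo, Alpha, 33, 28, 6), (1999, Ivy, Alpha, Mo, Alpha, 33, 28, 8), (1999, Ivy, Alpha, Mo, Alpha, 5, 19, 17), (1999, Ivy, Alpha, Mo, Alpha, 5, 19, 26), (1999, Ivy, Alpha, Mo, Alpha, 5, 19, 30), (1999, Ivy, Alpha, Mo, Alpha, 5, 19, 6), (1999, Ivy, Alpha, Mo, Alpha, 5, 19, 8), (2005, Ivy, Helix, Mo, Alpha, 22, 22, 17), (2005, Ivy, Helix, Mo, Alpha, 22, 22, 26), (2005, Ivy, Helix, Mo, Alpha, 22, 22, 30), (2005, Ivy, Helix, Mo, Alpha, 22, 22, 6), (2005, Ivy, Helix, Mo, Alpha, 22, 22, 8), (2005, Ivy, Helix, Mo, Alpha, 33, 28, 17), (2005, Ivy, Helix, Mo, Alpha, 33, 28, 26), (2005, Ivy, Helix, Mo, Alpha, 33, 28, 30), (2005, Ivy, Helix, Mo, Alpha, 33, 28, 6), (2005, Ivy, Helix, Mo, Alpha, 33, 28, 8), (2005, Ivy, Helix, Mo, Alpha, 5, 19, 17), (2005, Ivy, Helix, Mo, Alpha, 5, 19, 26), (2005, Ivy, Helix, Mo, Alpha, 5, 19, 30), (2005, Ivy, Helix, Mo, Alpha, 5, 19, 6), (2005, Ivy, Helix, Mo, Alpha, 5, 19, 8), (2020, Uma, Echo, Xia, Alpha, 1, 30, 17), (2020, Uma, Echo, Xia, Alpha, 1, 30, 26), (2020, Uma, Echo, Xia, Alpha, 1, 30, 30), (2020, Uma, Echo, Xia, Alpha, 1, 30, 6), (2020, Uma, Echo, Xia, Alpha, 1, 30, 8), (2020, Uma, Echo, Xia, Alpha, 22, 3, 17), (2020, Uma, Echo, Xia, Alpha, 22, 3, 26), (2020, Uma, Echo, Xia, Alpha, 22, 3, 30), (2020, Uma, Echo, Xia, Alpha, 22, 3, 6), (2020, Uma, Echo, Xia, Alpha, 22, 3, 8), (2020, Uma, Echo, Xia, Alpha, 31, 4, 17), (2020, Uma, Echo, Xia, Alpha, 31, 4, 26), (2020, Uma, Echo, Xia, Alpha, 31, 4, 30), (2020, Uma, Echo, Xia, Alpha, 31, 4, 6), (2020, Uma, Echo, Xia, Alpha, 31, 4, 8)}
π[sid, aname]: project onto (sid, aname) (37 duplicate(s) eliminated) → {(1, Ivy), (17, Ivy), (17, Uma), (26, Ivy), (26, Uma), (30, Ivy), (30, Uma), (6, Ivy), (6, Uma), (8, Ivy), (8, Uma)}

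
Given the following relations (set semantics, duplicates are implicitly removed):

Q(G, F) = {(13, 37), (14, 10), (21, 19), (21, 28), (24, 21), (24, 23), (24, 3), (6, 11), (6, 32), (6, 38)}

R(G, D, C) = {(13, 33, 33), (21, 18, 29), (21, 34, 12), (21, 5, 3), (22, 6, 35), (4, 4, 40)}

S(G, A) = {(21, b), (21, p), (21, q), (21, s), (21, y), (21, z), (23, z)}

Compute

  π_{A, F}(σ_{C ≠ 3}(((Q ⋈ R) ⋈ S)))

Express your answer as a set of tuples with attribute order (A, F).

{(b, 19), (b, 28), (p, 19), (p, 28), (q, 19), (q, 28), (s, 19), (s, 28), (y, 19), (y, 28), (z, 19), (z, 28)}

Natural join on G: {(13, 37, 33, 33), (21, 19, 18, 29), (21, 19, 34, 12), (21, 19, 5, 3), (21, 28, 18, 29), (21, 28, 34, 12), (21, 28, 5, 3)}
Natural join on G: {(21, 19, 18, 29, b), (21, 19, 18, 29, p), (21, 19, 18, 29, q), (21, 19, 18, 29, s), (21, 19, 18, 29, y), (21, 19, 18, 29, z), (21, 19, 34, 12, b), (21, 19, 34, 12, p), (21, 19, 34, 12, q), (21, 19, 34, 12, s), (21, 19, 34, 12, y), (21, 19, 34, 12, z), (21, 19, 5, 3, b), (21, 19, 5, 3, p), (21, 19, 5, 3, q), (21, 19, 5, 3, s), (21, 19, 5, 3, y), (21, 19, 5, 3, z), (21, 28, 18, 29, b), (21, 28, 18, 29, p), (21, 28, 18, 29, q), (21, 28, 18, 29, s), (21, 28, 18, 29, y), (21, 28, 18, 29, z), (21, 28, 34, 12, b), (21, 28, 34, 12, p), (21, 28, 34, 12, q), (21, 28, 34, 12, s), (21, 28, 34, 12, y), (21, 28, 34, 12, z), (21, 28, 5, 3, b), (21, 28, 5, 3, p), (21, 28, 5, 3, q), (21, 28, 5, 3, s), (21, 28, 5, 3, y), (21, 28, 5, 3, z)}
Apply σ_{C ≠ 3}; surviving tuples: {(21, 19, 18, 29, b), (21, 19, 18, 29, p), (21, 19, 18, 29, q), (21, 19, 18, 29, s), (21, 19, 18, 29, y), (21, 19, 18, 29, z), (21, 19, 34, 12, b), (21, 19, 34, 12, p), (21, 19, 34, 12, q), (21, 19, 34, 12, s), (21, 19, 34, 12, y), (21, 19, 34, 12, z), (21, 28, 18, 29, b), (21, 28, 18, 29, p), (21, 28, 18, 29, q), (21, 28, 18, 29, s), (21, 28, 18, 29, y), (21, 28, 18, 29, z), (21, 28, 34, 12, b), (21, 28, 34, 12, p), (21, 28, 34, 12, q), (21, 28, 34, 12, s), (21, 28, 34, 12, y), (21, 28, 34, 12, z)}
π_{A, F} gives {(b, 19), (b, 28), (p, 19), (p, 28), (q, 19), (q, 28), (s, 19), (s, 28), (y, 19), (y, 28), (z, 19), (z, 28)} (12 duplicate(s) eliminated).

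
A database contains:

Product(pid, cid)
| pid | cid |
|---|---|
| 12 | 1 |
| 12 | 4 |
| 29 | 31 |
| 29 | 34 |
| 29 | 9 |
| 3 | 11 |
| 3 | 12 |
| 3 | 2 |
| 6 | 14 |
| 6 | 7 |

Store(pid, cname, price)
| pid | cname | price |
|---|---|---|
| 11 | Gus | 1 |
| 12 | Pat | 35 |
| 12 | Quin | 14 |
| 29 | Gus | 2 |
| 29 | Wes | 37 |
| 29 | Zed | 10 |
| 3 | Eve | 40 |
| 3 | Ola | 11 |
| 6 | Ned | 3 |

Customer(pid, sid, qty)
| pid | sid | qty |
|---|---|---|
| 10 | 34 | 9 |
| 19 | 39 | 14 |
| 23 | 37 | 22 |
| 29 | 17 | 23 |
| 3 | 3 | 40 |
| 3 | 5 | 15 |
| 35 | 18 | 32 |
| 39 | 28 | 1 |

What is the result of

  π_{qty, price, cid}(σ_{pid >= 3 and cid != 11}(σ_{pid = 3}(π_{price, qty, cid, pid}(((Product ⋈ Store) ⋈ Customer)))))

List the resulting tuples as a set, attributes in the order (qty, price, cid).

Natural join on pid: {(12, 1, Pat, 35), (12, 1, Quin, 14), (12, 4, Pat, 35), (12, 4, Quin, 14), (29, 31, Gus, 2), (29, 31, Wes, 37), (29, 31, Zed, 10), (29, 34, Gus, 2), (29, 34, Wes, 37), (29, 34, Zed, 10), (29, 9, Gus, 2), (29, 9, Wes, 37), (29, 9, Zed, 10), (3, 11, Eve, 40), (3, 11, Ola, 11), (3, 12, Eve, 40), (3, 12, Ola, 11), (3, 2, Eve, 40), (3, 2, Ola, 11), (6, 14, Ned, 3), (6, 7, Ned, 3)}
Natural join on pid: {(29, 31, Gus, 2, 17, 23), (29, 31, Wes, 37, 17, 23), (29, 31, Zed, 10, 17, 23), (29, 34, Gus, 2, 17, 23), (29, 34, Wes, 37, 17, 23), (29, 34, Zed, 10, 17, 23), (29, 9, Gus, 2, 17, 23), (29, 9, Wes, 37, 17, 23), (29, 9, Zed, 10, 17, 23), (3, 11, Eve, 40, 3, 40), (3, 11, Eve, 40, 5, 15), (3, 11, Ola, 11, 3, 40), (3, 11, Ola, 11, 5, 15), (3, 12, Eve, 40, 3, 40), (3, 12, Eve, 40, 5, 15), (3, 12, Ola, 11, 3, 40), (3, 12, Ola, 11, 5, 15), (3, 2, Eve, 40, 3, 40), (3, 2, Eve, 40, 5, 15), (3, 2, Ola, 11, 3, 40), (3, 2, Ola, 11, 5, 15)}
Keep only column(s) price, qty, cid, pid: {(10, 23, 31, 29), (10, 23, 34, 29), (10, 23, 9, 29), (11, 15, 11, 3), (11, 15, 12, 3), (11, 15, 2, 3), (11, 40, 11, 3), (11, 40, 12, 3), (11, 40, 2, 3), (2, 23, 31, 29), (2, 23, 34, 29), (2, 23, 9, 29), (37, 23, 31, 29), (37, 23, 34, 29), (37, 23, 9, 29), (40, 15, 11, 3), (40, 15, 12, 3), (40, 15, 2, 3), (40, 40, 11, 3), (40, 40, 12, 3), (40, 40, 2, 3)}
Selection pid = 3: {(11, 15, 11, 3), (11, 15, 12, 3), (11, 15, 2, 3), (11, 40, 11, 3), (11, 40, 12, 3), (11, 40, 2, 3), (40, 15, 11, 3), (40, 15, 12, 3), (40, 15, 2, 3), (40, 40, 11, 3), (40, 40, 12, 3), (40, 40, 2, 3)}
Selection pid >= 3 and cid != 11: {(11, 15, 12, 3), (11, 15, 2, 3), (11, 40, 12, 3), (11, 40, 2, 3), (40, 15, 12, 3), (40, 15, 2, 3), (40, 40, 12, 3), (40, 40, 2, 3)}
Keep only column(s) qty, price, cid: {(15, 11, 12), (15, 11, 2), (15, 40, 12), (15, 40, 2), (40, 11, 12), (40, 11, 2), (40, 40, 12), (40, 40, 2)}

{(15, 11, 12), (15, 11, 2), (15, 40, 12), (15, 40, 2), (40, 11, 12), (40, 11, 2), (40, 40, 12), (40, 40, 2)}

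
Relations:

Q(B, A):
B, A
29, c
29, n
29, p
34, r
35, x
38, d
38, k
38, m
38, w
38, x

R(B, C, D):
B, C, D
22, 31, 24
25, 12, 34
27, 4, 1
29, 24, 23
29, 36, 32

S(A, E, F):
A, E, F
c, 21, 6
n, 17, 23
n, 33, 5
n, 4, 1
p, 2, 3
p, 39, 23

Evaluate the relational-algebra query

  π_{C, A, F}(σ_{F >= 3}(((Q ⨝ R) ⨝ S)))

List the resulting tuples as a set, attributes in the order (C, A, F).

Q ⋈ R (natural join on B): {(29, c, 24, 23), (29, c, 36, 32), (29, n, 24, 23), (29, n, 36, 32), (29, p, 24, 23), (29, p, 36, 32)}
(Q ⨝ R) ⋈ S (natural join on A): {(29, c, 24, 23, 21, 6), (29, c, 36, 32, 21, 6), (29, n, 24, 23, 17, 23), (29, n, 24, 23, 33, 5), (29, n, 24, 23, 4, 1), (29, n, 36, 32, 17, 23), (29, n, 36, 32, 33, 5), (29, n, 36, 32, 4, 1), (29, p, 24, 23, 2, 3), (29, p, 24, 23, 39, 23), (29, p, 36, 32, 2, 3), (29, p, 36, 32, 39, 23)}
Selection F >= 3: {(29, c, 24, 23, 21, 6), (29, c, 36, 32, 21, 6), (29, n, 24, 23, 17, 23), (29, n, 24, 23, 33, 5), (29, n, 36, 32, 17, 23), (29, n, 36, 32, 33, 5), (29, p, 24, 23, 2, 3), (29, p, 24, 23, 39, 23), (29, p, 36, 32, 2, 3), (29, p, 36, 32, 39, 23)}
π_{C, A, F} gives {(24, c, 6), (24, n, 23), (24, n, 5), (24, p, 23), (24, p, 3), (36, c, 6), (36, n, 23), (36, n, 5), (36, p, 23), (36, p, 3)}.

{(24, c, 6), (24, n, 23), (24, n, 5), (24, p, 23), (24, p, 3), (36, c, 6), (36, n, 23), (36, n, 5), (36, p, 23), (36, p, 3)}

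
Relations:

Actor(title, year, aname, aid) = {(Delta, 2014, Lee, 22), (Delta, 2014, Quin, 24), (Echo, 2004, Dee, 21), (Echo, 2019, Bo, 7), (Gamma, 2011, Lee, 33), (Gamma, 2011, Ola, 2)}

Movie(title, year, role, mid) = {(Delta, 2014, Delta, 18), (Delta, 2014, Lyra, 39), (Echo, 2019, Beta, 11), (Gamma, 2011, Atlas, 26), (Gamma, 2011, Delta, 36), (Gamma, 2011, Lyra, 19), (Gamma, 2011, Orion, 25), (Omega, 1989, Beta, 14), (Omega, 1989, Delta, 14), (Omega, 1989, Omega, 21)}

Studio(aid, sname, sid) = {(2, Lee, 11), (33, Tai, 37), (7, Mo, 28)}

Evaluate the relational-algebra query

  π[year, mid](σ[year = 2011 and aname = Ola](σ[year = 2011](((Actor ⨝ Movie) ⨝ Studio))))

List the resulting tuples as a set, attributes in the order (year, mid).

{(2011, 19), (2011, 25), (2011, 26), (2011, 36)}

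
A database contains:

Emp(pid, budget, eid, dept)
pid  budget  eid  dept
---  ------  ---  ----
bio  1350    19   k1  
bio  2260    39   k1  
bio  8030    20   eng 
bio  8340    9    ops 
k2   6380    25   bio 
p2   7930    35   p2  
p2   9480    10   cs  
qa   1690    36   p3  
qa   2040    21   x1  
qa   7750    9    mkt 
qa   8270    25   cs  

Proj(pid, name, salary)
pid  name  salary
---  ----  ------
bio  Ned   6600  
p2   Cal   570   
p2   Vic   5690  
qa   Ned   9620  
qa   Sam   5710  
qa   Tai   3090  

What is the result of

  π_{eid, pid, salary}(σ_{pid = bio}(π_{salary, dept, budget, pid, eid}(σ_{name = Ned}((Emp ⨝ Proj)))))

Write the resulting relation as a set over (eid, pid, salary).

Emp ⋈ Proj (natural join on pid): {(bio, 1350, 19, k1, Ned, 6600), (bio, 2260, 39, k1, Ned, 6600), (bio, 8030, 20, eng, Ned, 6600), (bio, 8340, 9, ops, Ned, 6600), (p2, 7930, 35, p2, Cal, 570), (p2, 7930, 35, p2, Vic, 5690), (p2, 9480, 10, cs, Cal, 570), (p2, 9480, 10, cs, Vic, 5690), (qa, 1690, 36, p3, Ned, 9620), (qa, 1690, 36, p3, Sam, 5710), (qa, 1690, 36, p3, Tai, 3090), (qa, 2040, 21, x1, Ned, 9620), (qa, 2040, 21, x1, Sam, 5710), (qa, 2040, 21, x1, Tai, 3090), (qa, 7750, 9, mkt, Ned, 9620), (qa, 7750, 9, mkt, Sam, 5710), (qa, 7750, 9, mkt, Tai, 3090), (qa, 8270, 25, cs, Ned, 9620), (qa, 8270, 25, cs, Sam, 5710), (qa, 8270, 25, cs, Tai, 3090)}
Filtering on name = Ned leaves {(bio, 1350, 19, k1, Ned, 6600), (bio, 2260, 39, k1, Ned, 6600), (bio, 8030, 20, eng, Ned, 6600), (bio, 8340, 9, ops, Ned, 6600), (qa, 1690, 36, p3, Ned, 9620), (qa, 2040, 21, x1, Ned, 9620), (qa, 7750, 9, mkt, Ned, 9620), (qa, 8270, 25, cs, Ned, 9620)}.
Keep only column(s) salary, dept, budget, pid, eid: {(6600, eng, 8030, bio, 20), (6600, k1, 1350, bio, 19), (6600, k1, 2260, bio, 39), (6600, ops, 8340, bio, 9), (9620, cs, 8270, qa, 25), (9620, mkt, 7750, qa, 9), (9620, p3, 1690, qa, 36), (9620, x1, 2040, qa, 21)}
Filtering on pid = bio leaves {(6600, eng, 8030, bio, 20), (6600, k1, 1350, bio, 19), (6600, k1, 2260, bio, 39), (6600, ops, 8340, bio, 9)}.
Keep only column(s) eid, pid, salary: {(19, bio, 6600), (20, bio, 6600), (39, bio, 6600), (9, bio, 6600)}

{(19, bio, 6600), (20, bio, 6600), (39, bio, 6600), (9, bio, 6600)}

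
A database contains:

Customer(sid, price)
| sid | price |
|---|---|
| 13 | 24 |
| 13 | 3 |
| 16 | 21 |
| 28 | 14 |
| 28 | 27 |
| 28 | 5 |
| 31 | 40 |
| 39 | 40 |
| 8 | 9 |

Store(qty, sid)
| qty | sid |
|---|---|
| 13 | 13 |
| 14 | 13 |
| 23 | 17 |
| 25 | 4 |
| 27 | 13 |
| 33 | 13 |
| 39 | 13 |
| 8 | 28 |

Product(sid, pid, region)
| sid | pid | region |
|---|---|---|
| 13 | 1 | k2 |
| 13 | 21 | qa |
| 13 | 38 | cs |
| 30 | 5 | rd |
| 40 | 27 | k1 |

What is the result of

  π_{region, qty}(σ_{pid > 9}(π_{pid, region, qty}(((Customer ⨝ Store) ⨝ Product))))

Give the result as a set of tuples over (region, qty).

Joining Customer and Store on sid yields {(13, 24, 13), (13, 24, 14), (13, 24, 27), (13, 24, 33), (13, 24, 39), (13, 3, 13), (13, 3, 14), (13, 3, 27), (13, 3, 33), (13, 3, 39), (28, 14, 8), (28, 27, 8), (28, 5, 8)}.
Joining (Customer ⨝ Store) and Product on sid yields {(13, 24, 13, 1, k2), (13, 24, 13, 21, qa), (13, 24, 13, 38, cs), (13, 24, 14, 1, k2), (13, 24, 14, 21, qa), (13, 24, 14, 38, cs), (13, 24, 27, 1, k2), (13, 24, 27, 21, qa), (13, 24, 27, 38, cs), (13, 24, 33, 1, k2), (13, 24, 33, 21, qa), (13, 24, 33, 38, cs), (13, 24, 39, 1, k2), (13, 24, 39, 21, qa), (13, 24, 39, 38, cs), (13, 3, 13, 1, k2), (13, 3, 13, 21, qa), (13, 3, 13, 38, cs), (13, 3, 14, 1, k2), (13, 3, 14, 21, qa), (13, 3, 14, 38, cs), (13, 3, 27, 1, k2), (13, 3, 27, 21, qa), (13, 3, 27, 38, cs), (13, 3, 33, 1, k2), (13, 3, 33, 21, qa), (13, 3, 33, 38, cs), (13, 3, 39, 1, k2), (13, 3, 39, 21, qa), (13, 3, 39, 38, cs)}.
π_{pid, region, qty} gives {(1, k2, 13), (1, k2, 14), (1, k2, 27), (1, k2, 33), (1, k2, 39), (21, qa, 13), (21, qa, 14), (21, qa, 27), (21, qa, 33), (21, qa, 39), (38, cs, 13), (38, cs, 14), (38, cs, 27), (38, cs, 33), (38, cs, 39)} (15 duplicate(s) eliminated).
Filtering on pid > 9 leaves {(21, qa, 13), (21, qa, 14), (21, qa, 27), (21, qa, 33), (21, qa, 39), (38, cs, 13), (38, cs, 14), (38, cs, 27), (38, cs, 33), (38, cs, 39)}.
π_{region, qty} gives {(cs, 13), (cs, 14), (cs, 27), (cs, 33), (cs, 39), (qa, 13), (qa, 14), (qa, 27), (qa, 33), (qa, 39)}.

{(cs, 13), (cs, 14), (cs, 27), (cs, 33), (cs, 39), (qa, 13), (qa, 14), (qa, 27), (qa, 33), (qa, 39)}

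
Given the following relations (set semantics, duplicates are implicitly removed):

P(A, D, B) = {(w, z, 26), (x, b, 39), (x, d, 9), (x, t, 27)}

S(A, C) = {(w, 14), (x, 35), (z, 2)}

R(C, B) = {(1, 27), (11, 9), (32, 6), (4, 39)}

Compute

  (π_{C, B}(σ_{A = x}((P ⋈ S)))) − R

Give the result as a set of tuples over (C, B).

{(35, 27), (35, 39), (35, 9)}

Joining P and S on A yields {(w, z, 26, 14), (x, b, 39, 35), (x, d, 9, 35), (x, t, 27, 35)}.
Apply σ_{A = x}; surviving tuples: {(x, b, 39, 35), (x, d, 9, 35), (x, t, 27, 35)}
Keep only column(s) C, B: {(35, 27), (35, 39), (35, 9)}
Difference: {(35, 27), (35, 39), (35, 9)} with {(1, 27), (11, 9), (32, 6), (4, 39)} → {(35, 27), (35, 39), (35, 9)}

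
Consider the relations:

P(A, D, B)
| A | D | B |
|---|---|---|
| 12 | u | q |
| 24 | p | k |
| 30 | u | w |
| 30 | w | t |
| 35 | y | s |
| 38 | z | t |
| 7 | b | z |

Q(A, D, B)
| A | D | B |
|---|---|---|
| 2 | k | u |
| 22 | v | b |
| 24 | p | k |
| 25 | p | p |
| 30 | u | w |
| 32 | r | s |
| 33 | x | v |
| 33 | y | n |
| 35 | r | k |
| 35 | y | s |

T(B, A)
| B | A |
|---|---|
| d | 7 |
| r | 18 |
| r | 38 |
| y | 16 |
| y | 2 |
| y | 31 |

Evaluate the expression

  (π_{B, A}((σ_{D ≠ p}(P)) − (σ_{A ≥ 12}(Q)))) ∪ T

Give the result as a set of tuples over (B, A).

Selection D ≠ p: {(12, u, q), (30, u, w), (30, w, t), (35, y, s), (38, z, t), (7, b, z)}
Selection A ≥ 12: {(22, v, b), (24, p, k), (25, p, p), (30, u, w), (32, r, s), (33, x, v), (33, y, n), (35, r, k), (35, y, s)}
Difference: {(12, u, q), (30, u, w), (30, w, t), (35, y, s), (38, z, t), (7, b, z)} with {(22, v, b), (24, p, k), (25, p, p), (30, u, w), (32, r, s), (33, x, v), (33, y, n), (35, r, k), (35, y, s)} → {(12, u, q), (30, w, t), (38, z, t), (7, b, z)}
Keep only column(s) B, A: {(q, 12), (t, 30), (t, 38), (z, 7)}
Union: {(q, 12), (t, 30), (t, 38), (z, 7)} with {(d, 7), (r, 18), (r, 38), (y, 16), (y, 2), (y, 31)} → {(d, 7), (q, 12), (r, 18), (r, 38), (t, 30), (t, 38), (y, 16), (y, 2), (y, 31), (z, 7)}

{(d, 7), (q, 12), (r, 18), (r, 38), (t, 30), (t, 38), (y, 16), (y, 2), (y, 31), (z, 7)}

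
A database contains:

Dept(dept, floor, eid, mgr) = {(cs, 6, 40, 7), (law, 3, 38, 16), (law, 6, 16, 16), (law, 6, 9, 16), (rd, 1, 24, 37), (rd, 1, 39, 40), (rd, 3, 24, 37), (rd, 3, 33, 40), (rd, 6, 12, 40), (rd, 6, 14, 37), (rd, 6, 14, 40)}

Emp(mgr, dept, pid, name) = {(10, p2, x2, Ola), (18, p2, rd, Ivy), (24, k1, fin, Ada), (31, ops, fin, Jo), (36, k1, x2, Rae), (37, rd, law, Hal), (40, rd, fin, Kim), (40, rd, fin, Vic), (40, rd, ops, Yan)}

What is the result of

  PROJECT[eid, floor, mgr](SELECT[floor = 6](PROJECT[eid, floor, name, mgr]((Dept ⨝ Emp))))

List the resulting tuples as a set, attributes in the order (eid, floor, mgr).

{(12, 6, 40), (14, 6, 37), (14, 6, 40)}

Dept ⋈ Emp (natural join on dept, mgr): {(rd, 1, 24, 37, law, Hal), (rd, 1, 39, 40, fin, Kim), (rd, 1, 39, 40, fin, Vic), (rd, 1, 39, 40, ops, Yan), (rd, 3, 24, 37, law, Hal), (rd, 3, 33, 40, fin, Kim), (rd, 3, 33, 40, fin, Vic), (rd, 3, 33, 40, ops, Yan), (rd, 6, 12, 40, fin, Kim), (rd, 6, 12, 40, fin, Vic), (rd, 6, 12, 40, ops, Yan), (rd, 6, 14, 37, law, Hal), (rd, 6, 14, 40, fin, Kim), (rd, 6, 14, 40, fin, Vic), (rd, 6, 14, 40, ops, Yan)}
π_{eid, floor, name, mgr} gives {(12, 6, Kim, 40), (12, 6, Vic, 40), (12, 6, Yan, 40), (14, 6, Hal, 37), (14, 6, Kim, 40), (14, 6, Vic, 40), (14, 6, Yan, 40), (24, 1, Hal, 37), (24, 3, Hal, 37), (33, 3, Kim, 40), (33, 3, Vic, 40), (33, 3, Yan, 40), (39, 1, Kim, 40), (39, 1, Vic, 40), (39, 1, Yan, 40)}.
Apply σ_{floor = 6}; surviving tuples: {(12, 6, Kim, 40), (12, 6, Vic, 40), (12, 6, Yan, 40), (14, 6, Hal, 37), (14, 6, Kim, 40), (14, 6, Vic, 40), (14, 6, Yan, 40)}
π_{eid, floor, mgr} gives {(12, 6, 40), (14, 6, 37), (14, 6, 40)} (4 duplicate(s) eliminated).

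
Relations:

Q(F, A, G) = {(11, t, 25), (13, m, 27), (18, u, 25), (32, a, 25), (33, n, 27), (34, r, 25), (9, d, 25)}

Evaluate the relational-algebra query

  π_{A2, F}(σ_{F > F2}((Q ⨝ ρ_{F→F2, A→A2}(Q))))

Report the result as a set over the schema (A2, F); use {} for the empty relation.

ρ[F→F2, A→A2]: schema becomes (F2, A2, G); tuples unchanged.
Natural join on G: {(11, t, 25, 11, t), (11, t, 25, 18, u), (11, t, 25, 32, a), (11, t, 25, 34, r), (11, t, 25, 9, d), (13, m, 27, 13, m), (13, m, 27, 33, n), (18, u, 25, 11, t), (18, u, 25, 18, u), (18, u, 25, 32, a), (18, u, 25, 34, r), (18, u, 25, 9, d), (32, a, 25, 11, t), (32, a, 25, 18, u), (32, a, 25, 32, a), (32, a, 25, 34, r), (32, a, 25, 9, d), (33, n, 27, 13, m), (33, n, 27, 33, n), (34, r, 25, 11, t), (34, r, 25, 18, u), (34, r, 25, 32, a), (34, r, 25, 34, r), (34, r, 25, 9, d), (9, d, 25, 11, t), (9, d, 25, 18, u), (9, d, 25, 32, a), (9, d, 25, 34, r), (9, d, 25, 9, d)}
Selection F > F2: {(11, t, 25, 9, d), (18, u, 25, 11, t), (18, u, 25, 9, d), (32, a, 25, 11, t), (32, a, 25, 18, u), (32, a, 25, 9, d), (33, n, 27, 13, m), (34, r, 25, 11, t), (34, r, 25, 18, u), (34, r, 25, 32, a), (34, r, 25, 9, d)}
π_{A2, F} gives {(a, 34), (d, 11), (d, 18), (d, 32), (d, 34), (m, 33), (t, 18), (t, 32), (t, 34), (u, 32), (u, 34)}.

{(a, 34), (d, 11), (d, 18), (d, 32), (d, 34), (m, 33), (t, 18), (t, 32), (t, 34), (u, 32), (u, 34)}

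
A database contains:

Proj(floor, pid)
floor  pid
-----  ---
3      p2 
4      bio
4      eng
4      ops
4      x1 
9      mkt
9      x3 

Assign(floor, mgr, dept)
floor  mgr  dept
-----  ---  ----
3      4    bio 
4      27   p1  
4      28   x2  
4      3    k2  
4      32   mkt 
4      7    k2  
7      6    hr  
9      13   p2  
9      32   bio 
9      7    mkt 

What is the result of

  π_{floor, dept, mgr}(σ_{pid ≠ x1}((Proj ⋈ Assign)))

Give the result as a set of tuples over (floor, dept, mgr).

{(3, bio, 4), (4, k2, 3), (4, k2, 7), (4, mkt, 32), (4, p1, 27), (4, x2, 28), (9, bio, 32), (9, mkt, 7), (9, p2, 13)}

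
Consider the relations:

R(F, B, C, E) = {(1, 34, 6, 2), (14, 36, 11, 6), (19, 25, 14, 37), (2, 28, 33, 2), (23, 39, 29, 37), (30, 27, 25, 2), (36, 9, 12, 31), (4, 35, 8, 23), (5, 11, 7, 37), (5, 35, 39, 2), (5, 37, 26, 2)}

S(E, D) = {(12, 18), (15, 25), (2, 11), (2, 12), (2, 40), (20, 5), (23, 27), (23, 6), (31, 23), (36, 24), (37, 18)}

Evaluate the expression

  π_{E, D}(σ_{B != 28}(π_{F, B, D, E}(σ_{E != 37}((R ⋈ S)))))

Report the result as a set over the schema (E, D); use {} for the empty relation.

{(2, 11), (2, 12), (2, 40), (23, 27), (23, 6), (31, 23)}

R ⋈ S (natural join on E): {(1, 34, 6, 2, 11), (1, 34, 6, 2, 12), (1, 34, 6, 2, 40), (19, 25, 14, 37, 18), (2, 28, 33, 2, 11), (2, 28, 33, 2, 12), (2, 28, 33, 2, 40), (23, 39, 29, 37, 18), (30, 27, 25, 2, 11), (30, 27, 25, 2, 12), (30, 27, 25, 2, 40), (36, 9, 12, 31, 23), (4, 35, 8, 23, 27), (4, 35, 8, 23, 6), (5, 11, 7, 37, 18), (5, 35, 39, 2, 11), (5, 35, 39, 2, 12), (5, 35, 39, 2, 40), (5, 37, 26, 2, 11), (5, 37, 26, 2, 12), (5, 37, 26, 2, 40)}
Selection E != 37: {(1, 34, 6, 2, 11), (1, 34, 6, 2, 12), (1, 34, 6, 2, 40), (2, 28, 33, 2, 11), (2, 28, 33, 2, 12), (2, 28, 33, 2, 40), (30, 27, 25, 2, 11), (30, 27, 25, 2, 12), (30, 27, 25, 2, 40), (36, 9, 12, 31, 23), (4, 35, 8, 23, 27), (4, 35, 8, 23, 6), (5, 35, 39, 2, 11), (5, 35, 39, 2, 12), (5, 35, 39, 2, 40), (5, 37, 26, 2, 11), (5, 37, 26, 2, 12), (5, 37, 26, 2, 40)}
π[F, B, D, E]: project onto (F, B, D, E) → {(1, 34, 11, 2), (1, 34, 12, 2), (1, 34, 40, 2), (2, 28, 11, 2), (2, 28, 12, 2), (2, 28, 40, 2), (30, 27, 11, 2), (30, 27, 12, 2), (30, 27, 40, 2), (36, 9, 23, 31), (4, 35, 27, 23), (4, 35, 6, 23), (5, 35, 11, 2), (5, 35, 12, 2), (5, 35, 40, 2), (5, 37, 11, 2), (5, 37, 12, 2), (5, 37, 40, 2)}
Selection B != 28: {(1, 34, 11, 2), (1, 34, 12, 2), (1, 34, 40, 2), (30, 27, 11, 2), (30, 27, 12, 2), (30, 27, 40, 2), (36, 9, 23, 31), (4, 35, 27, 23), (4, 35, 6, 23), (5, 35, 11, 2), (5, 35, 12, 2), (5, 35, 40, 2), (5, 37, 11, 2), (5, 37, 12, 2), (5, 37, 40, 2)}
π[E, D]: project onto (E, D) (9 duplicate(s) eliminated) → {(2, 11), (2, 12), (2, 40), (23, 27), (23, 6), (31, 23)}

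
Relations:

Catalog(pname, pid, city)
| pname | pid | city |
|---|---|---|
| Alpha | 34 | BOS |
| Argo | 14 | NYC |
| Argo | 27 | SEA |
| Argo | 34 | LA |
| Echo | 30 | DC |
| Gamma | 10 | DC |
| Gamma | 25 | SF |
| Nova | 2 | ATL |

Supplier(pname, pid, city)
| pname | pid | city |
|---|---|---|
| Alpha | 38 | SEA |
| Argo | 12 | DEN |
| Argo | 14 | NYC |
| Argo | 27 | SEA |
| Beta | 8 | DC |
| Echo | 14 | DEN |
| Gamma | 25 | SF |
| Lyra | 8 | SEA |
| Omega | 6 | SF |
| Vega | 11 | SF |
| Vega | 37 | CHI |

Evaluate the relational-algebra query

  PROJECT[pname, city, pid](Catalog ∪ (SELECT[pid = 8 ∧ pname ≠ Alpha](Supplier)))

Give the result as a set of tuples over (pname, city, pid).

{(Alpha, BOS, 34), (Argo, LA, 34), (Argo, NYC, 14), (Argo, SEA, 27), (Beta, DC, 8), (Echo, DC, 30), (Gamma, DC, 10), (Gamma, SF, 25), (Lyra, SEA, 8), (Nova, ATL, 2)}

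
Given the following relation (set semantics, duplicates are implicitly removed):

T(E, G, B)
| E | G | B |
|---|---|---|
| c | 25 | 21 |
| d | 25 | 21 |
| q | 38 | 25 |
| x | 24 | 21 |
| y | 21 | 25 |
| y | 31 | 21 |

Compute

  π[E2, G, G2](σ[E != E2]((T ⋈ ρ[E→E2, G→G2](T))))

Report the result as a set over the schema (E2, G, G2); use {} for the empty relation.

{(c, 24, 25), (c, 25, 25), (c, 31, 25), (d, 24, 25), (d, 25, 25), (d, 31, 25), (q, 21, 38), (x, 25, 24), (x, 31, 24), (y, 24, 31), (y, 25, 31), (y, 38, 21)}

ρ[E→E2, G→G2]: schema becomes (E2, G2, B); tuples unchanged.
T ⋈ ρ[E→E2, G→G2](T) (natural join on B): {(c, 25, 21, c, 25), (c, 25, 21, d, 25), (c, 25, 21, x, 24), (c, 25, 21, y, 31), (d, 25, 21, c, 25), (d, 25, 21, d, 25), (d, 25, 21, x, 24), (d, 25, 21, y, 31), (q, 38, 25, q, 38), (q, 38, 25, y, 21), (x, 24, 21, c, 25), (x, 24, 21, d, 25), (x, 24, 21, x, 24), (x, 24, 21, y, 31), (y, 21, 25, q, 38), (y, 21, 25, y, 21), (y, 31, 21, c, 25), (y, 31, 21, d, 25), (y, 31, 21, x, 24), (y, 31, 21, y, 31)}
Selection E != E2: {(c, 25, 21, d, 25), (c, 25, 21, x, 24), (c, 25, 21, y, 31), (d, 25, 21, c, 25), (d, 25, 21, x, 24), (d, 25, 21, y, 31), (q, 38, 25, y, 21), (x, 24, 21, c, 25), (x, 24, 21, d, 25), (x, 24, 21, y, 31), (y, 21, 25, q, 38), (y, 31, 21, c, 25), (y, 31, 21, d, 25), (y, 31, 21, x, 24)}
Projecting to E2, G, G2 (2 duplicate(s) eliminated): {(c, 24, 25), (c, 25, 25), (c, 31, 25), (d, 24, 25), (d, 25, 25), (d, 31, 25), (q, 21, 38), (x, 25, 24), (x, 31, 24), (y, 24, 31), (y, 25, 31), (y, 38, 21)}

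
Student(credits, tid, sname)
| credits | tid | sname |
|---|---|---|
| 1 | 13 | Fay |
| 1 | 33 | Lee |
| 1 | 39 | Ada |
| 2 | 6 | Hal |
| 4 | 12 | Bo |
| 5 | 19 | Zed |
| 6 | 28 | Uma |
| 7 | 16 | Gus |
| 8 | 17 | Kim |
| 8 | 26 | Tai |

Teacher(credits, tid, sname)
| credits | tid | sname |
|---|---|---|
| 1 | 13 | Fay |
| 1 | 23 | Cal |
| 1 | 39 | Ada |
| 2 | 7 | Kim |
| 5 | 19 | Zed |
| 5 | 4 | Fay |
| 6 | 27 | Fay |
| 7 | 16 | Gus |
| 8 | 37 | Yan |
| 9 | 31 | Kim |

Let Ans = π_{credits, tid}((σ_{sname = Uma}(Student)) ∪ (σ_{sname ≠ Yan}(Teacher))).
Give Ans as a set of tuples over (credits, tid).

{(1, 13), (1, 23), (1, 39), (2, 7), (5, 19), (5, 4), (6, 27), (6, 28), (7, 16), (9, 31)}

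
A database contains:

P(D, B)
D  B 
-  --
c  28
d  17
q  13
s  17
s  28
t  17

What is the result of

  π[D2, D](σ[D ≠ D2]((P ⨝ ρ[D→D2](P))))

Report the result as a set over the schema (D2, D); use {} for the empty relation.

{(c, s), (d, s), (d, t), (s, c), (s, d), (s, t), (t, d), (t, s)}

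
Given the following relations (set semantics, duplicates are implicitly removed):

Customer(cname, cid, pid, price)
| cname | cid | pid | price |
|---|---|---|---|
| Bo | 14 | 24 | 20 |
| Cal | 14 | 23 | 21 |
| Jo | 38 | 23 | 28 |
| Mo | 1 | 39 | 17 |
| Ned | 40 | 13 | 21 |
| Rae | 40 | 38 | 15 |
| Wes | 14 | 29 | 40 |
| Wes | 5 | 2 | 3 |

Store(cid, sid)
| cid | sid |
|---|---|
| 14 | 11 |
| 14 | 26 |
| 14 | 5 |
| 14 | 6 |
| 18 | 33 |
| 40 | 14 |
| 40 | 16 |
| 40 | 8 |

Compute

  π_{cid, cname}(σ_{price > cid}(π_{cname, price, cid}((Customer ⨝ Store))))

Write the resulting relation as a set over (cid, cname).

Natural join on cid: {(Bo, 14, 24, 20, 11), (Bo, 14, 24, 20, 26), (Bo, 14, 24, 20, 5), (Bo, 14, 24, 20, 6), (Cal, 14, 23, 21, 11), (Cal, 14, 23, 21, 26), (Cal, 14, 23, 21, 5), (Cal, 14, 23, 21, 6), (Ned, 40, 13, 21, 14), (Ned, 40, 13, 21, 16), (Ned, 40, 13, 21, 8), (Rae, 40, 38, 15, 14), (Rae, 40, 38, 15, 16), (Rae, 40, 38, 15, 8), (Wes, 14, 29, 40, 11), (Wes, 14, 29, 40, 26), (Wes, 14, 29, 40, 5), (Wes, 14, 29, 40, 6)}
Keep only column(s) cname, price, cid (13 duplicate(s) eliminated): {(Bo, 20, 14), (Cal, 21, 14), (Ned, 21, 40), (Rae, 15, 40), (Wes, 40, 14)}
Filtering on price > cid leaves {(Bo, 20, 14), (Cal, 21, 14), (Wes, 40, 14)}.
Keep only column(s) cid, cname: {(14, Bo), (14, Cal), (14, Wes)}

{(14, Bo), (14, Cal), (14, Wes)}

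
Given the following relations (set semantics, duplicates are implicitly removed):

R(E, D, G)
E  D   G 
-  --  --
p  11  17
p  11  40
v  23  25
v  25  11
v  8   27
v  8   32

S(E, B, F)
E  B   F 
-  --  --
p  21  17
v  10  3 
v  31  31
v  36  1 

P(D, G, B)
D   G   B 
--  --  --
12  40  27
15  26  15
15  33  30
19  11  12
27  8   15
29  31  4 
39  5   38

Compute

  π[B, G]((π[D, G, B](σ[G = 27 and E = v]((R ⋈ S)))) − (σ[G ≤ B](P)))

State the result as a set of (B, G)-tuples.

{(10, 27), (31, 27), (36, 27)}

Joining R and S on E yields {(p, 11, 17, 21, 17), (p, 11, 40, 21, 17), (v, 23, 25, 10, 3), (v, 23, 25, 31, 31), (v, 23, 25, 36, 1), (v, 25, 11, 10, 3), (v, 25, 11, 31, 31), (v, 25, 11, 36, 1), (v, 8, 27, 10, 3), (v, 8, 27, 31, 31), (v, 8, 27, 36, 1), (v, 8, 32, 10, 3), (v, 8, 32, 31, 31), (v, 8, 32, 36, 1)}.
Selection G = 27 and E = v: {(v, 8, 27, 10, 3), (v, 8, 27, 31, 31), (v, 8, 27, 36, 1)}
Keep only column(s) D, G, B: {(8, 27, 10), (8, 27, 31), (8, 27, 36)}
Selection G ≤ B: {(19, 11, 12), (27, 8, 15), (39, 5, 38)}
Difference: {(8, 27, 10), (8, 27, 31), (8, 27, 36)} with {(19, 11, 12), (27, 8, 15), (39, 5, 38)} → {(8, 27, 10), (8, 27, 31), (8, 27, 36)}
Keep only column(s) B, G: {(10, 27), (31, 27), (36, 27)}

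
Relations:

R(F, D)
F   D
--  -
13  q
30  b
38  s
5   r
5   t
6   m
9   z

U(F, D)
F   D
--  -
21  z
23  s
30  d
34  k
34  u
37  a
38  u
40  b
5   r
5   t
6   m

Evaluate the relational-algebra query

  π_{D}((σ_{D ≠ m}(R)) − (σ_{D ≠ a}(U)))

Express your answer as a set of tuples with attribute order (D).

Apply σ_{D ≠ m}; surviving tuples: {(13, q), (30, b), (38, s), (5, r), (5, t), (9, z)}
Apply σ_{D ≠ a}; surviving tuples: {(21, z), (23, s), (30, d), (34, k), (34, u), (38, u), (40, b), (5, r), (5, t), (6, m)}
Taking the difference: {(13, q), (30, b), (38, s), (9, z)}
Keep only column(s) D: {b, q, s, z}

{b, q, s, z}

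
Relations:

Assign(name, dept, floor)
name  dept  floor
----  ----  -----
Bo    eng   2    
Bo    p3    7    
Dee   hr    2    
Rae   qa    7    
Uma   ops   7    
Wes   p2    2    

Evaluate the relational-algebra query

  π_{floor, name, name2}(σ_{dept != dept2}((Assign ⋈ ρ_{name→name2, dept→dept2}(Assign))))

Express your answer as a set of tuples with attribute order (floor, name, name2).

{(2, Bo, Dee), (2, Bo, Wes), (2, Dee, Bo), (2, Dee, Wes), (2, Wes, Bo), (2, Wes, Dee), (7, Bo, Rae), (7, Bo, Uma), (7, Rae, Bo), (7, Rae, Uma), (7, Uma, Bo), (7, Uma, Rae)}

ρ[name→name2, dept→dept2]: schema becomes (name2, dept2, floor); tuples unchanged.
Joining Assign and ρ_{name→name2, dept→dept2}(Assign) on floor yields {(Bo, eng, 2, Bo, eng), (Bo, eng, 2, Dee, hr), (Bo, eng, 2, Wes, p2), (Bo, p3, 7, Bo, p3), (Bo, p3, 7, Rae, qa), (Bo, p3, 7, Uma, ops), (Dee, hr, 2, Bo, eng), (Dee, hr, 2, Dee, hr), (Dee, hr, 2, Wes, p2), (Rae, qa, 7, Bo, p3), (Rae, qa, 7, Rae, qa), (Rae, qa, 7, Uma, ops), (Uma, ops, 7, Bo, p3), (Uma, ops, 7, Rae, qa), (Uma, ops, 7, Uma, ops), (Wes, p2, 2, Bo, eng), (Wes, p2, 2, Dee, hr), (Wes, p2, 2, Wes, p2)}.
Apply σ_{dept != dept2}; surviving tuples: {(Bo, eng, 2, Dee, hr), (Bo, eng, 2, Wes, p2), (Bo, p3, 7, Rae, qa), (Bo, p3, 7, Uma, ops), (Dee, hr, 2, Bo, eng), (Dee, hr, 2, Wes, p2), (Rae, qa, 7, Bo, p3), (Rae, qa, 7, Uma, ops), (Uma, ops, 7, Bo, p3), (Uma, ops, 7, Rae, qa), (Wes, p2, 2, Bo, eng), (Wes, p2, 2, Dee, hr)}
π_{floor, name, name2} gives {(2, Bo, Dee), (2, Bo, Wes), (2, Dee, Bo), (2, Dee, Wes), (2, Wes, Bo), (2, Wes, Dee), (7, Bo, Rae), (7, Bo, Uma), (7, Rae, Bo), (7, Rae, Uma), (7, Uma, Bo), (7, Uma, Rae)}.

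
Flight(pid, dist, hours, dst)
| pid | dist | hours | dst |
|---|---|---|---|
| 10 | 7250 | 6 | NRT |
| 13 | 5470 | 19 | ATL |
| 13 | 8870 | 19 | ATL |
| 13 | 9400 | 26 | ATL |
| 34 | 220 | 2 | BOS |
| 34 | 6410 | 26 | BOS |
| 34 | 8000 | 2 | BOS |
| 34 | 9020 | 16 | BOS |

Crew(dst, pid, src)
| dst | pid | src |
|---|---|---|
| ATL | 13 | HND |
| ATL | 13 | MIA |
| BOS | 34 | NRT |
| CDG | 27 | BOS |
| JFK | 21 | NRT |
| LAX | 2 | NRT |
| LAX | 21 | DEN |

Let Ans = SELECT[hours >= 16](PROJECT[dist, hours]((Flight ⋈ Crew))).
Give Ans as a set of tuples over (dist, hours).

Flight ⋈ Crew (natural join on pid, dst): {(13, 5470, 19, ATL, HND), (13, 5470, 19, ATL, MIA), (13, 8870, 19, ATL, HND), (13, 8870, 19, ATL, MIA), (13, 9400, 26, ATL, HND), (13, 9400, 26, ATL, MIA), (34, 220, 2, BOS, NRT), (34, 6410, 26, BOS, NRT), (34, 8000, 2, BOS, NRT), (34, 9020, 16, BOS, NRT)}
Keep only column(s) dist, hours (3 duplicate(s) eliminated): {(220, 2), (5470, 19), (6410, 26), (8000, 2), (8870, 19), (9020, 16), (9400, 26)}
σ[hours >= 16]: keep tuples satisfying hours >= 16 → {(5470, 19), (6410, 26), (8870, 19), (9020, 16), (9400, 26)}

{(5470, 19), (6410, 26), (8870, 19), (9020, 16), (9400, 26)}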